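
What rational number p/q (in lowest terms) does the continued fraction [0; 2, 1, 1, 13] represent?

27/68

a_0 = 0: 0/1
a_1 = 2: 1/2
a_2 = 1: 1/3
a_3 = 1: 2/5
a_4 = 13: 27/68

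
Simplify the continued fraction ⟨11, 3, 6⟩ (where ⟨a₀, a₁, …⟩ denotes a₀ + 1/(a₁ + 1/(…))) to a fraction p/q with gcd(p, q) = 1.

215/19

Starting at the tail and folding back:
Start with 6.
3 + 1/(6/1) = 3 + 1/6 = 19/6
11 + 1/(19/6) = 11 + 6/19 = 215/19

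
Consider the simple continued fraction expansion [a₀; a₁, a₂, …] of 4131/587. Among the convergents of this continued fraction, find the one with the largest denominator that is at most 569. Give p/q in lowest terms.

563/80

List convergents until the denominator exceeds the bound:
a_0 = 7: 7/1  (≤ bound)
a_1 = 26: 183/26  (≤ bound)
a_2 = 1: 190/27  (≤ bound)
a_3 = 2: 563/80  (≤ bound)
a_4 = 7: 4131/587  (> 569, stop)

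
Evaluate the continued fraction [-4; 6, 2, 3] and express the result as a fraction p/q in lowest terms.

-173/45

Start with 3.
2 + 1/(3/1) = 2 + 1/3 = 7/3
6 + 1/(7/3) = 6 + 3/7 = 45/7
-4 + 1/(45/7) = -4 + 7/45 = -173/45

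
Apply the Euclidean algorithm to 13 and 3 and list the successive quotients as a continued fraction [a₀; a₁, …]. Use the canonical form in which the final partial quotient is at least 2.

[4; 3]

⌊13/3⌋ = 4, remainder 1
⌊3/1⌋ = 3, remainder 0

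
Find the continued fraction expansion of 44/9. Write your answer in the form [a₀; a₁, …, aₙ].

44 = 4·9 + 8, so a_0 = 4
9 = 1·8 + 1, so a_1 = 1
8 = 8·1 + 0, so a_2 = 8

[4; 1, 8]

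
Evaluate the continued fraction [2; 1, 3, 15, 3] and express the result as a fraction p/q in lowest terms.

Compute successive convergents:
a_0 = 2: 2/1
a_1 = 1: 3/1
a_2 = 3: 11/4
a_3 = 15: 168/61
a_4 = 3: 515/187

515/187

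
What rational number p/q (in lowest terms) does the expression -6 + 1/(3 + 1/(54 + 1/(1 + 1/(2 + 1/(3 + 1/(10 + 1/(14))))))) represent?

Use the convergent recurrence hₖ = aₖ·hₖ₋₁ + hₖ₋₂ (and likewise for the denominators kₖ):
a_0 = -6: -6/1
a_1 = 3: -17/3
a_2 = 54: -924/163
a_3 = 1: -941/166
a_4 = 2: -2806/495
a_5 = 3: -9359/1651
a_6 = 10: -96396/17005
a_7 = 14: -1358903/239721

-1358903/239721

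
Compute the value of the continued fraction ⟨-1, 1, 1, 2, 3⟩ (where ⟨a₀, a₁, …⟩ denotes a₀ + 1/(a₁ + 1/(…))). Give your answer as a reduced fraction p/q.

-7/17

a_0 = -1: -1/1
a_1 = 1: 0/1
a_2 = 1: -1/2
a_3 = 2: -2/5
a_4 = 3: -7/17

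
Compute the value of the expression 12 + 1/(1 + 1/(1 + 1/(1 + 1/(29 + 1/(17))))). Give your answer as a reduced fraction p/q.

19197/1516

a_0 = 12: 12/1
a_1 = 1: 13/1
a_2 = 1: 25/2
a_3 = 1: 38/3
a_4 = 29: 1127/89
a_5 = 17: 19197/1516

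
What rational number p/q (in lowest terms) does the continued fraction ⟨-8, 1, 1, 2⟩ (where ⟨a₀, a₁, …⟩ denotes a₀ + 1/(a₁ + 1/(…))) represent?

a_0 = -8: -8/1
a_1 = 1: -7/1
a_2 = 1: -15/2
a_3 = 2: -37/5

-37/5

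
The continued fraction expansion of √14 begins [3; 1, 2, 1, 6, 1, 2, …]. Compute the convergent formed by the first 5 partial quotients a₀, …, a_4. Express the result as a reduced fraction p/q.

Build up convergents one term at a time:
a_0 = 3: 3/1
a_1 = 1: 4/1
a_2 = 2: 11/3
a_3 = 1: 15/4
a_4 = 6: 101/27

101/27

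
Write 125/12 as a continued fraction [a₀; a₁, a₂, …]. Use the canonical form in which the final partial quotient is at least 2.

⌊125/12⌋ = 10, remainder 5
⌊12/5⌋ = 2, remainder 2
⌊5/2⌋ = 2, remainder 1
⌊2/1⌋ = 2, remainder 0

[10; 2, 2, 2]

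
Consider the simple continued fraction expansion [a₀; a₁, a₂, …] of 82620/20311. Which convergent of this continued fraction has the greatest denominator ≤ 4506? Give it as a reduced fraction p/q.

2762/679

a_0 = 4: 4/1  (≤ bound)
a_1 = 14: 57/14  (≤ bound)
a_2 = 1: 61/15  (≤ bound)
a_3 = 3: 240/59  (≤ bound)
a_4 = 5: 1261/310  (≤ bound)
a_5 = 2: 2762/679  (≤ bound)
a_6 = 14: 39929/9816  (> 4506, stop)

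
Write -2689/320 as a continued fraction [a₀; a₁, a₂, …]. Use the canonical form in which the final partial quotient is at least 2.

[-9; 1, 1, 2, 12, 2, 2]

⌊-2689/320⌋ = -9, remainder 191
⌊320/191⌋ = 1, remainder 129
⌊191/129⌋ = 1, remainder 62
⌊129/62⌋ = 2, remainder 5
⌊62/5⌋ = 12, remainder 2
⌊5/2⌋ = 2, remainder 1
⌊2/1⌋ = 2, remainder 0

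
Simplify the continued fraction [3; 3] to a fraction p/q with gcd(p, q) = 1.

Starting at the tail and folding back:
Start with 3.
3 + 1/(3/1) = 3 + 1/3 = 10/3

10/3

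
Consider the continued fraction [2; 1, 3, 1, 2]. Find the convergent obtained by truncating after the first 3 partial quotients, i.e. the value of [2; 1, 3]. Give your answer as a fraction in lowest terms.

11/4

Compute successive convergents:
a_0 = 2: 2/1
a_1 = 1: 3/1
a_2 = 3: 11/4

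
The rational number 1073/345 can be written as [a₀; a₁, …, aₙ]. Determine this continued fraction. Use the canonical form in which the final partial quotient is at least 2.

⌊1073/345⌋ = 3, remainder 38
⌊345/38⌋ = 9, remainder 3
⌊38/3⌋ = 12, remainder 2
⌊3/2⌋ = 1, remainder 1
⌊2/1⌋ = 2, remainder 0

[3; 9, 12, 1, 2]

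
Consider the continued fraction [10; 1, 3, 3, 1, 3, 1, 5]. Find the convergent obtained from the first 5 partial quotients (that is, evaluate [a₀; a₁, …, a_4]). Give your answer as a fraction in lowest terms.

Start with 1.
3 + 1/(1/1) = 3 + 1/1 = 4/1
3 + 1/(4/1) = 3 + 1/4 = 13/4
1 + 1/(13/4) = 1 + 4/13 = 17/13
10 + 1/(17/13) = 10 + 13/17 = 183/17

183/17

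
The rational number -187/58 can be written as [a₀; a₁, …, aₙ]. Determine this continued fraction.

-187 = -4·58 + 45, so a_0 = -4
58 = 1·45 + 13, so a_1 = 1
45 = 3·13 + 6, so a_2 = 3
13 = 2·6 + 1, so a_3 = 2
6 = 6·1 + 0, so a_4 = 6

[-4; 1, 3, 2, 6]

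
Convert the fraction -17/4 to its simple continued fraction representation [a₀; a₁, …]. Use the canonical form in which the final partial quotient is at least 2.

-17 ÷ 4 → quotient -5, remainder 3
4 ÷ 3 → quotient 1, remainder 1
3 ÷ 1 → quotient 3, remainder 0

[-5; 1, 3]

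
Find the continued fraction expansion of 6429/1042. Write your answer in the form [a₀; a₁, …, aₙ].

Run the Euclidean algorithm, recording each quotient:
6429 ÷ 1042 → quotient 6, remainder 177
1042 ÷ 177 → quotient 5, remainder 157
177 ÷ 157 → quotient 1, remainder 20
157 ÷ 20 → quotient 7, remainder 17
20 ÷ 17 → quotient 1, remainder 3
17 ÷ 3 → quotient 5, remainder 2
3 ÷ 2 → quotient 1, remainder 1
2 ÷ 1 → quotient 2, remainder 0

[6; 5, 1, 7, 1, 5, 1, 2]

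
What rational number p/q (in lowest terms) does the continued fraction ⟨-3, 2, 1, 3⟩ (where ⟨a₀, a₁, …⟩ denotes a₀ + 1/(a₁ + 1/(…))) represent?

Starting at the tail and folding back:
Start with 3.
1 + 1/(3/1) = 1 + 1/3 = 4/3
2 + 1/(4/3) = 2 + 3/4 = 11/4
-3 + 1/(11/4) = -3 + 4/11 = -29/11

-29/11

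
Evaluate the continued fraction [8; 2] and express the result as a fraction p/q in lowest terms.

17/2

Start with 2.
8 + 1/(2/1) = 8 + 1/2 = 17/2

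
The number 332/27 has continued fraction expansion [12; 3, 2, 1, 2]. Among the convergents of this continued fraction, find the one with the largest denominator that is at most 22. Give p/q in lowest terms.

123/10

List convergents until the denominator exceeds the bound:
a_0 = 12: 12/1  (≤ bound)
a_1 = 3: 37/3  (≤ bound)
a_2 = 2: 86/7  (≤ bound)
a_3 = 1: 123/10  (≤ bound)
a_4 = 2: 332/27  (> 22, stop)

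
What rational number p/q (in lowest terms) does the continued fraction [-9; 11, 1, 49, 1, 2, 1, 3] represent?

-81292/9117

Work from the innermost term outward:
Start with 3.
1 + 1/(3/1) = 1 + 1/3 = 4/3
2 + 1/(4/3) = 2 + 3/4 = 11/4
1 + 1/(11/4) = 1 + 4/11 = 15/11
49 + 1/(15/11) = 49 + 11/15 = 746/15
1 + 1/(746/15) = 1 + 15/746 = 761/746
11 + 1/(761/746) = 11 + 746/761 = 9117/761
-9 + 1/(9117/761) = -9 + 761/9117 = -81292/9117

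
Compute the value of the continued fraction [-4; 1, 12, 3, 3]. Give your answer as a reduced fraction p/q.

Starting at the tail and folding back:
Start with 3.
3 + 1/(3/1) = 3 + 1/3 = 10/3
12 + 1/(10/3) = 12 + 3/10 = 123/10
1 + 1/(123/10) = 1 + 10/123 = 133/123
-4 + 1/(133/123) = -4 + 123/133 = -409/133

-409/133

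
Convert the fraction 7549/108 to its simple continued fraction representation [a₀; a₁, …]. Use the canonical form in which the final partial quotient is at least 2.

7549 ÷ 108 → quotient 69, remainder 97
108 ÷ 97 → quotient 1, remainder 11
97 ÷ 11 → quotient 8, remainder 9
11 ÷ 9 → quotient 1, remainder 2
9 ÷ 2 → quotient 4, remainder 1
2 ÷ 1 → quotient 2, remainder 0

[69; 1, 8, 1, 4, 2]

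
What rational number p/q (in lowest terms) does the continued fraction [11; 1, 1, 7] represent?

Compute successive convergents:
a_0 = 11: 11/1
a_1 = 1: 12/1
a_2 = 1: 23/2
a_3 = 7: 173/15

173/15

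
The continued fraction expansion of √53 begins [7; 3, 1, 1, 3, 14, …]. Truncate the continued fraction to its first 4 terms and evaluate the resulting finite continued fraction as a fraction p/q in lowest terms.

Collapse the nested fraction from the inside out:
Start with 1.
1 + 1/(1/1) = 1 + 1/1 = 2/1
3 + 1/(2/1) = 3 + 1/2 = 7/2
7 + 1/(7/2) = 7 + 2/7 = 51/7

51/7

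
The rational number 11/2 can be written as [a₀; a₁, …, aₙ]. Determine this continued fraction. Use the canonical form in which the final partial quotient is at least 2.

Apply division with remainder until the remainder is 0:
⌊11/2⌋ = 5, remainder 1
⌊2/1⌋ = 2, remainder 0

[5; 2]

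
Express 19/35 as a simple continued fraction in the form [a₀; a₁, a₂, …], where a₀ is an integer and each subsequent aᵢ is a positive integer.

[0; 1, 1, 5, 3]

Repeatedly divide and take the remainder:
19 = 0·35 + 19, so a_0 = 0
35 = 1·19 + 16, so a_1 = 1
19 = 1·16 + 3, so a_2 = 1
16 = 5·3 + 1, so a_3 = 5
3 = 3·1 + 0, so a_4 = 3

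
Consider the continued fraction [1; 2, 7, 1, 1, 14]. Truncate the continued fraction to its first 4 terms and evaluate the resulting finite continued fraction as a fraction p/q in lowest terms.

Start with 1.
7 + 1/(1/1) = 7 + 1/1 = 8/1
2 + 1/(8/1) = 2 + 1/8 = 17/8
1 + 1/(17/8) = 1 + 8/17 = 25/17

25/17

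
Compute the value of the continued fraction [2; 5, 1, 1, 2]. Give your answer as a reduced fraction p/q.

Start with 2.
1 + 1/(2/1) = 1 + 1/2 = 3/2
1 + 1/(3/2) = 1 + 2/3 = 5/3
5 + 1/(5/3) = 5 + 3/5 = 28/5
2 + 1/(28/5) = 2 + 5/28 = 61/28

61/28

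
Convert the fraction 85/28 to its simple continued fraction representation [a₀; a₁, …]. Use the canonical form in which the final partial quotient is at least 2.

85 ÷ 28 → quotient 3, remainder 1
28 ÷ 1 → quotient 28, remainder 0

[3; 28]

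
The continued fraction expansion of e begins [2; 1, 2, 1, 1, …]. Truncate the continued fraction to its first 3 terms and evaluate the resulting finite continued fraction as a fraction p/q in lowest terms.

8/3

Start with 2.
1 + 1/(2/1) = 1 + 1/2 = 3/2
2 + 1/(3/2) = 2 + 2/3 = 8/3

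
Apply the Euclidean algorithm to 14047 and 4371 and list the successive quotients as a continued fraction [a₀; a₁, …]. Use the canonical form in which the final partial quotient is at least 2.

[3; 4, 1, 2, 8, 12, 3]

⌊14047/4371⌋ = 3, remainder 934
⌊4371/934⌋ = 4, remainder 635
⌊934/635⌋ = 1, remainder 299
⌊635/299⌋ = 2, remainder 37
⌊299/37⌋ = 8, remainder 3
⌊37/3⌋ = 12, remainder 1
⌊3/1⌋ = 3, remainder 0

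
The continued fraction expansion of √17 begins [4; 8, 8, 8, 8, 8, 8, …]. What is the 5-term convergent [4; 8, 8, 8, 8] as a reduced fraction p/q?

17684/4289

Start with 8.
8 + 1/(8/1) = 8 + 1/8 = 65/8
8 + 1/(65/8) = 8 + 8/65 = 528/65
8 + 1/(528/65) = 8 + 65/528 = 4289/528
4 + 1/(4289/528) = 4 + 528/4289 = 17684/4289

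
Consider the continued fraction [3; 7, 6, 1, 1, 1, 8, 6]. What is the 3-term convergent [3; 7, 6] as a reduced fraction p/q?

135/43

a_0 = 3: 3/1
a_1 = 7: 22/7
a_2 = 6: 135/43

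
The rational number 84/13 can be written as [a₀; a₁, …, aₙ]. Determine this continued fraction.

84 ÷ 13 → quotient 6, remainder 6
13 ÷ 6 → quotient 2, remainder 1
6 ÷ 1 → quotient 6, remainder 0

[6; 2, 6]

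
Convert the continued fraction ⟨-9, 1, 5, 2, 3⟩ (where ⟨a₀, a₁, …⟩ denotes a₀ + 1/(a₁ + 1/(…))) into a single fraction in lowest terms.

Start with 3.
2 + 1/(3/1) = 2 + 1/3 = 7/3
5 + 1/(7/3) = 5 + 3/7 = 38/7
1 + 1/(38/7) = 1 + 7/38 = 45/38
-9 + 1/(45/38) = -9 + 38/45 = -367/45

-367/45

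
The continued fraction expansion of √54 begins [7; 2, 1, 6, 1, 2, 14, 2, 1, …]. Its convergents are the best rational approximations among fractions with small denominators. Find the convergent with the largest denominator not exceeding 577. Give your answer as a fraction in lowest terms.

a_0 = 7: 7/1  (≤ bound)
a_1 = 2: 15/2  (≤ bound)
a_2 = 1: 22/3  (≤ bound)
a_3 = 6: 147/20  (≤ bound)
a_4 = 1: 169/23  (≤ bound)
a_5 = 2: 485/66  (≤ bound)
a_6 = 14: 6959/947  (> 577, stop)

485/66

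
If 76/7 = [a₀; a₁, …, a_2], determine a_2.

Apply division with remainder until the remainder is 0:
76 ÷ 7 → quotient 10, remainder 6
7 ÷ 6 → quotient 1, remainder 1
6 ÷ 1 → quotient 6, remainder 0

6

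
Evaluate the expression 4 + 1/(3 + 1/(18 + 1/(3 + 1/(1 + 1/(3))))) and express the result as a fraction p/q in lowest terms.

3622/837

Start with 3.
1 + 1/(3/1) = 1 + 1/3 = 4/3
3 + 1/(4/3) = 3 + 3/4 = 15/4
18 + 1/(15/4) = 18 + 4/15 = 274/15
3 + 1/(274/15) = 3 + 15/274 = 837/274
4 + 1/(837/274) = 4 + 274/837 = 3622/837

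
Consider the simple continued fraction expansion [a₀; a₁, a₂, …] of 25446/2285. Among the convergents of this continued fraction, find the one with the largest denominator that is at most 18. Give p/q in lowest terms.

167/15

List convergents until the denominator exceeds the bound:
a_0 = 11: 11/1  (≤ bound)
a_1 = 7: 78/7  (≤ bound)
a_2 = 2: 167/15  (≤ bound)
a_3 = 1: 245/22  (> 18, stop)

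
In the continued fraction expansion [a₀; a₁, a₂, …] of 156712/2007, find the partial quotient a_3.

15

⌊156712/2007⌋ = 78, remainder 166
⌊2007/166⌋ = 12, remainder 15
⌊166/15⌋ = 11, remainder 1
⌊15/1⌋ = 15, remainder 0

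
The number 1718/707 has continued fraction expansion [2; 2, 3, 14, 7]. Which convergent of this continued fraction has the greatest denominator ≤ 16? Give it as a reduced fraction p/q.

a_0 = 2: 2/1  (≤ bound)
a_1 = 2: 5/2  (≤ bound)
a_2 = 3: 17/7  (≤ bound)
a_3 = 14: 243/100  (> 16, stop)

17/7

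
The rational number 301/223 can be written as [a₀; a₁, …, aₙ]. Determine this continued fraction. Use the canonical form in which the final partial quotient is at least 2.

Repeatedly divide and take the remainder:
301 = 1·223 + 78, so a_0 = 1
223 = 2·78 + 67, so a_1 = 2
78 = 1·67 + 11, so a_2 = 1
67 = 6·11 + 1, so a_3 = 6
11 = 11·1 + 0, so a_4 = 11

[1; 2, 1, 6, 11]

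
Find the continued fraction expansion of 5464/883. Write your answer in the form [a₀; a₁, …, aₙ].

[6; 5, 3, 7, 1, 1, 3]

5464 ÷ 883 → quotient 6, remainder 166
883 ÷ 166 → quotient 5, remainder 53
166 ÷ 53 → quotient 3, remainder 7
53 ÷ 7 → quotient 7, remainder 4
7 ÷ 4 → quotient 1, remainder 3
4 ÷ 3 → quotient 1, remainder 1
3 ÷ 1 → quotient 3, remainder 0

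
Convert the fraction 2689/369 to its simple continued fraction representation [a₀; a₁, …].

2689 = 7·369 + 106, so a_0 = 7
369 = 3·106 + 51, so a_1 = 3
106 = 2·51 + 4, so a_2 = 2
51 = 12·4 + 3, so a_3 = 12
4 = 1·3 + 1, so a_4 = 1
3 = 3·1 + 0, so a_5 = 3

[7; 3, 2, 12, 1, 3]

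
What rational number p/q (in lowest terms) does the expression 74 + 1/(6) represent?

Start with 6.
74 + 1/(6/1) = 74 + 1/6 = 445/6

445/6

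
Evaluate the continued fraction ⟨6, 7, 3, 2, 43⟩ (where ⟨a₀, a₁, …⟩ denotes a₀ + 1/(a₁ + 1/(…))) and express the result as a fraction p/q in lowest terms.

Build up convergents one term at a time:
a_0 = 6: 6/1
a_1 = 7: 43/7
a_2 = 3: 135/22
a_3 = 2: 313/51
a_4 = 43: 13594/2215

13594/2215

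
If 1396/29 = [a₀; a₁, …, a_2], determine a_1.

7

Apply division with remainder until the remainder is 0:
⌊1396/29⌋ = 48, remainder 4
⌊29/4⌋ = 7, remainder 1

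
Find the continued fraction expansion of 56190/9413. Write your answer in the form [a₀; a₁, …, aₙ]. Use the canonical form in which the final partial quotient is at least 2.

Run the Euclidean algorithm, recording each quotient:
56190 = 5·9413 + 9125, so a_0 = 5
9413 = 1·9125 + 288, so a_1 = 1
9125 = 31·288 + 197, so a_2 = 31
288 = 1·197 + 91, so a_3 = 1
197 = 2·91 + 15, so a_4 = 2
91 = 6·15 + 1, so a_5 = 6
15 = 15·1 + 0, so a_6 = 15

[5; 1, 31, 1, 2, 6, 15]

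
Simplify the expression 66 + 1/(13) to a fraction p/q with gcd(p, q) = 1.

859/13

Compute successive convergents:
a_0 = 66: 66/1
a_1 = 13: 859/13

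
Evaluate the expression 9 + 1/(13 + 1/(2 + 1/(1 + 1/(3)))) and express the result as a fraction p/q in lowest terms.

Use the convergent recurrence hₖ = aₖ·hₖ₋₁ + hₖ₋₂ (and likewise for the denominators kₖ):
a_0 = 9: 9/1
a_1 = 13: 118/13
a_2 = 2: 245/27
a_3 = 1: 363/40
a_4 = 3: 1334/147

1334/147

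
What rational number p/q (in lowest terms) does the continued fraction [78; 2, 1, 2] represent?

Build up convergents one term at a time:
a_0 = 78: 78/1
a_1 = 2: 157/2
a_2 = 1: 235/3
a_3 = 2: 627/8

627/8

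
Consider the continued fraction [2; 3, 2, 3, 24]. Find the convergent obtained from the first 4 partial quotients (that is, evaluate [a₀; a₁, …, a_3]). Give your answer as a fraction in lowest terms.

Starting at the tail and folding back:
Start with 3.
2 + 1/(3/1) = 2 + 1/3 = 7/3
3 + 1/(7/3) = 3 + 3/7 = 24/7
2 + 1/(24/7) = 2 + 7/24 = 55/24

55/24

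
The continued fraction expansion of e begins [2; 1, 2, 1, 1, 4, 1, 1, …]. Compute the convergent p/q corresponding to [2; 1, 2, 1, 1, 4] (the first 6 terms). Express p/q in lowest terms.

Start with 4.
1 + 1/(4/1) = 1 + 1/4 = 5/4
1 + 1/(5/4) = 1 + 4/5 = 9/5
2 + 1/(9/5) = 2 + 5/9 = 23/9
1 + 1/(23/9) = 1 + 9/23 = 32/23
2 + 1/(32/23) = 2 + 23/32 = 87/32

87/32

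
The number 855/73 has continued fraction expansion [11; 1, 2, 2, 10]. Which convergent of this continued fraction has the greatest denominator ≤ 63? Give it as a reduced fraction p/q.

82/7

a_0 = 11: 11/1  (≤ bound)
a_1 = 1: 12/1  (≤ bound)
a_2 = 2: 35/3  (≤ bound)
a_3 = 2: 82/7  (≤ bound)
a_4 = 10: 855/73  (> 63, stop)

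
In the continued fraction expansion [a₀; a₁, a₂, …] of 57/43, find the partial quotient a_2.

14

57 = 1·43 + 14, so a_0 = 1
43 = 3·14 + 1, so a_1 = 3
14 = 14·1 + 0, so a_2 = 14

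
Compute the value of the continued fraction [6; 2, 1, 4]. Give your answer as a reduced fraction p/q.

a_0 = 6: 6/1
a_1 = 2: 13/2
a_2 = 1: 19/3
a_3 = 4: 89/14

89/14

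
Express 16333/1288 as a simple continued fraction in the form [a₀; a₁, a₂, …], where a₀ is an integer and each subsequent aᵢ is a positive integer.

16333 ÷ 1288 → quotient 12, remainder 877
1288 ÷ 877 → quotient 1, remainder 411
877 ÷ 411 → quotient 2, remainder 55
411 ÷ 55 → quotient 7, remainder 26
55 ÷ 26 → quotient 2, remainder 3
26 ÷ 3 → quotient 8, remainder 2
3 ÷ 2 → quotient 1, remainder 1
2 ÷ 1 → quotient 2, remainder 0

[12; 1, 2, 7, 2, 8, 1, 2]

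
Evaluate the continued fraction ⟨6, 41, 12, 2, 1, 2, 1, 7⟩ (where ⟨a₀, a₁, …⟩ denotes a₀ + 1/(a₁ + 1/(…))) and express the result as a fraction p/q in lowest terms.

a_0 = 6: 6/1
a_1 = 41: 247/41
a_2 = 12: 2970/493
a_3 = 2: 6187/1027
a_4 = 1: 9157/1520
a_5 = 2: 24501/4067
a_6 = 1: 33658/5587
a_7 = 7: 260107/43176

260107/43176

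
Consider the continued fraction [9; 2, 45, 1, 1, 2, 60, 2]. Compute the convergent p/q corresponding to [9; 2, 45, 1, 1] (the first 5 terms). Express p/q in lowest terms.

1747/184

Collapse the nested fraction from the inside out:
Start with 1.
1 + 1/(1/1) = 1 + 1/1 = 2/1
45 + 1/(2/1) = 45 + 1/2 = 91/2
2 + 1/(91/2) = 2 + 2/91 = 184/91
9 + 1/(184/91) = 9 + 91/184 = 1747/184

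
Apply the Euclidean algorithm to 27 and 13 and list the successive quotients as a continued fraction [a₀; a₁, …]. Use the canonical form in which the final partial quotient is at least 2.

[2; 13]

27 = 2·13 + 1, so a_0 = 2
13 = 13·1 + 0, so a_1 = 13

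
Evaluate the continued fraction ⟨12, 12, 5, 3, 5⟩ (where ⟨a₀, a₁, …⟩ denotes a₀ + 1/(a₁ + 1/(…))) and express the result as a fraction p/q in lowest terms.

Start with 5.
3 + 1/(5/1) = 3 + 1/5 = 16/5
5 + 1/(16/5) = 5 + 5/16 = 85/16
12 + 1/(85/16) = 12 + 16/85 = 1036/85
12 + 1/(1036/85) = 12 + 85/1036 = 12517/1036

12517/1036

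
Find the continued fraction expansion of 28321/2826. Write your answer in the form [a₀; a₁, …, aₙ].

[10; 46, 3, 20]

28321 ÷ 2826 → quotient 10, remainder 61
2826 ÷ 61 → quotient 46, remainder 20
61 ÷ 20 → quotient 3, remainder 1
20 ÷ 1 → quotient 20, remainder 0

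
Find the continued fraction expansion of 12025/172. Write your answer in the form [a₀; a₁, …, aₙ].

[69; 1, 10, 2, 7]

Run the Euclidean algorithm, recording each quotient:
12025 = 69·172 + 157, so a_0 = 69
172 = 1·157 + 15, so a_1 = 1
157 = 10·15 + 7, so a_2 = 10
15 = 2·7 + 1, so a_3 = 2
7 = 7·1 + 0, so a_4 = 7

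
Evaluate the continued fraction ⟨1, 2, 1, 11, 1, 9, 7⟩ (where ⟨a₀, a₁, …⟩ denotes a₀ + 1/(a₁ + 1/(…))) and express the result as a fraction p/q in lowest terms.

3593/2677

Start with 7.
9 + 1/(7/1) = 9 + 1/7 = 64/7
1 + 1/(64/7) = 1 + 7/64 = 71/64
11 + 1/(71/64) = 11 + 64/71 = 845/71
1 + 1/(845/71) = 1 + 71/845 = 916/845
2 + 1/(916/845) = 2 + 845/916 = 2677/916
1 + 1/(2677/916) = 1 + 916/2677 = 3593/2677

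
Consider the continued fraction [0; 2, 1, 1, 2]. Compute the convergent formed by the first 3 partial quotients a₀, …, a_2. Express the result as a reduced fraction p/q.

1/3

Compute successive convergents:
a_0 = 0: 0/1
a_1 = 2: 1/2
a_2 = 1: 1/3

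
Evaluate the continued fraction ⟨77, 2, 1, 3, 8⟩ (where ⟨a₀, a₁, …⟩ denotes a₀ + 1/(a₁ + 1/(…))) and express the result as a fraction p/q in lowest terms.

7040/91

a_0 = 77: 77/1
a_1 = 2: 155/2
a_2 = 1: 232/3
a_3 = 3: 851/11
a_4 = 8: 7040/91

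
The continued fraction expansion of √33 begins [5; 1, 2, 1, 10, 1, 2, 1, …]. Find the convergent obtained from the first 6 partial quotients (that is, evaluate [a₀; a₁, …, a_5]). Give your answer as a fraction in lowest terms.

a_0 = 5: 5/1
a_1 = 1: 6/1
a_2 = 2: 17/3
a_3 = 1: 23/4
a_4 = 10: 247/43
a_5 = 1: 270/47

270/47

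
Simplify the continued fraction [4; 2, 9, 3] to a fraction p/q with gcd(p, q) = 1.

Collapse the nested fraction from the inside out:
Start with 3.
9 + 1/(3/1) = 9 + 1/3 = 28/3
2 + 1/(28/3) = 2 + 3/28 = 59/28
4 + 1/(59/28) = 4 + 28/59 = 264/59

264/59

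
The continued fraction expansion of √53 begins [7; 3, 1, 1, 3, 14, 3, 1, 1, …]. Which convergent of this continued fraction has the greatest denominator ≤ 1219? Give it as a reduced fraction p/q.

7979/1096

List convergents until the denominator exceeds the bound:
a_0 = 7: 7/1  (≤ bound)
a_1 = 3: 22/3  (≤ bound)
a_2 = 1: 29/4  (≤ bound)
a_3 = 1: 51/7  (≤ bound)
a_4 = 3: 182/25  (≤ bound)
a_5 = 14: 2599/357  (≤ bound)
a_6 = 3: 7979/1096  (≤ bound)
a_7 = 1: 10578/1453  (> 1219, stop)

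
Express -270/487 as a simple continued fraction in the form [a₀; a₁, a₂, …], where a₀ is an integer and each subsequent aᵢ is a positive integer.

[-1; 2, 4, 10, 1, 1, 2]

Apply division with remainder until the remainder is 0:
-270 = -1·487 + 217, so a_0 = -1
487 = 2·217 + 53, so a_1 = 2
217 = 4·53 + 5, so a_2 = 4
53 = 10·5 + 3, so a_3 = 10
5 = 1·3 + 2, so a_4 = 1
3 = 1·2 + 1, so a_5 = 1
2 = 2·1 + 0, so a_6 = 2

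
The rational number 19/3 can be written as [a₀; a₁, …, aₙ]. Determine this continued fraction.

19 = 6·3 + 1, so a_0 = 6
3 = 3·1 + 0, so a_1 = 3

[6; 3]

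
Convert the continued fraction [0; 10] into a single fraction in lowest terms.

Build up convergents one term at a time:
a_0 = 0: 0/1
a_1 = 10: 1/10

1/10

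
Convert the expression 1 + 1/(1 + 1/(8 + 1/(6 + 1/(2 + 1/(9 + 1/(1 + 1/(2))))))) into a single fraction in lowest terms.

Work from the innermost term outward:
Start with 2.
1 + 1/(2/1) = 1 + 1/2 = 3/2
9 + 1/(3/2) = 9 + 2/3 = 29/3
2 + 1/(29/3) = 2 + 3/29 = 61/29
6 + 1/(61/29) = 6 + 29/61 = 395/61
8 + 1/(395/61) = 8 + 61/395 = 3221/395
1 + 1/(3221/395) = 1 + 395/3221 = 3616/3221
1 + 1/(3616/3221) = 1 + 3221/3616 = 6837/3616

6837/3616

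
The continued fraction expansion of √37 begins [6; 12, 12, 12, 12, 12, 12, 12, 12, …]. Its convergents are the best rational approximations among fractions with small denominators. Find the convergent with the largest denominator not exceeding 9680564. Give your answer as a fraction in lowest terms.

List convergents until the denominator exceeds the bound:
a_0 = 6: 6/1  (≤ bound)
a_1 = 12: 73/12  (≤ bound)
a_2 = 12: 882/145  (≤ bound)
a_3 = 12: 10657/1752  (≤ bound)
a_4 = 12: 128766/21169  (≤ bound)
a_5 = 12: 1555849/255780  (≤ bound)
a_6 = 12: 18798954/3090529  (≤ bound)
a_7 = 12: 227143297/37342128  (> 9680564, stop)

18798954/3090529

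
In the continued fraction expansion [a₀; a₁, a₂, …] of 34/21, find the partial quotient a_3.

⌊34/21⌋ = 1, remainder 13
⌊21/13⌋ = 1, remainder 8
⌊13/8⌋ = 1, remainder 5
⌊8/5⌋ = 1, remainder 3

1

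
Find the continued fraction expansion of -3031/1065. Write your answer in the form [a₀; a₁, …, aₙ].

-3031 ÷ 1065 → quotient -3, remainder 164
1065 ÷ 164 → quotient 6, remainder 81
164 ÷ 81 → quotient 2, remainder 2
81 ÷ 2 → quotient 40, remainder 1
2 ÷ 1 → quotient 2, remainder 0

[-3; 6, 2, 40, 2]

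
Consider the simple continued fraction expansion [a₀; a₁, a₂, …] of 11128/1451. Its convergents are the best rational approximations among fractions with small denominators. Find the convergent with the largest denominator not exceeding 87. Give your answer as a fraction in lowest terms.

List convergents until the denominator exceeds the bound:
a_0 = 7: 7/1  (≤ bound)
a_1 = 1: 8/1  (≤ bound)
a_2 = 2: 23/3  (≤ bound)
a_3 = 43: 997/130  (> 87, stop)

23/3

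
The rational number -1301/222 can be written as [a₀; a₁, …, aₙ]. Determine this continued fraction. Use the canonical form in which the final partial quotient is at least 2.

[-6; 7, 6, 5]

Apply division with remainder until the remainder is 0:
-1301 ÷ 222 → quotient -6, remainder 31
222 ÷ 31 → quotient 7, remainder 5
31 ÷ 5 → quotient 6, remainder 1
5 ÷ 1 → quotient 5, remainder 0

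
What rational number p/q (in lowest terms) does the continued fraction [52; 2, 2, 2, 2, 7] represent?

Use the convergent recurrence hₖ = aₖ·hₖ₋₁ + hₖ₋₂ (and likewise for the denominators kₖ):
a_0 = 52: 52/1
a_1 = 2: 105/2
a_2 = 2: 262/5
a_3 = 2: 629/12
a_4 = 2: 1520/29
a_5 = 7: 11269/215

11269/215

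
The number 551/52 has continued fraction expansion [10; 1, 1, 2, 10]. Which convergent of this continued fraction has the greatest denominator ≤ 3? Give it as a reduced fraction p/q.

21/2

a_0 = 10: 10/1  (≤ bound)
a_1 = 1: 11/1  (≤ bound)
a_2 = 1: 21/2  (≤ bound)
a_3 = 2: 53/5  (> 3, stop)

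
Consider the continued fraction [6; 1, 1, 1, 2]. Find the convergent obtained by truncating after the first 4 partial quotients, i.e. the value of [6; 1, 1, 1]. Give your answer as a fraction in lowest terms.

20/3

a_0 = 6: 6/1
a_1 = 1: 7/1
a_2 = 1: 13/2
a_3 = 1: 20/3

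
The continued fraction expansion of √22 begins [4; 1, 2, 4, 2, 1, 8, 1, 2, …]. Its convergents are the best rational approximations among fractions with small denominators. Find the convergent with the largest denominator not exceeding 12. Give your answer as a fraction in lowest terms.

a_0 = 4: 4/1  (≤ bound)
a_1 = 1: 5/1  (≤ bound)
a_2 = 2: 14/3  (≤ bound)
a_3 = 4: 61/13  (> 12, stop)

14/3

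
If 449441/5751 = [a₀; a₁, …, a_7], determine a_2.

Run the Euclidean algorithm, recording each quotient:
449441 ÷ 5751 → quotient 78, remainder 863
5751 ÷ 863 → quotient 6, remainder 573
863 ÷ 573 → quotient 1, remainder 290

1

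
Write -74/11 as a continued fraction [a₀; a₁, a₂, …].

[-7; 3, 1, 2]

-74 ÷ 11 → quotient -7, remainder 3
11 ÷ 3 → quotient 3, remainder 2
3 ÷ 2 → quotient 1, remainder 1
2 ÷ 1 → quotient 2, remainder 0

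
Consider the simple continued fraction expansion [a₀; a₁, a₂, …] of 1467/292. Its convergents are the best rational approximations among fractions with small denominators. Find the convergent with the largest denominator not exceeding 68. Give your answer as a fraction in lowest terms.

List convergents until the denominator exceeds the bound:
a_0 = 5: 5/1  (≤ bound)
a_1 = 41: 206/41  (≤ bound)
a_2 = 1: 211/42  (≤ bound)
a_3 = 2: 628/125  (> 68, stop)

211/42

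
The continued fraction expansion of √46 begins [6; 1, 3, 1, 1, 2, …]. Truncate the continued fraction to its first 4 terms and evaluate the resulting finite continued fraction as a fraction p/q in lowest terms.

34/5

Work from the innermost term outward:
Start with 1.
3 + 1/(1/1) = 3 + 1/1 = 4/1
1 + 1/(4/1) = 1 + 1/4 = 5/4
6 + 1/(5/4) = 6 + 4/5 = 34/5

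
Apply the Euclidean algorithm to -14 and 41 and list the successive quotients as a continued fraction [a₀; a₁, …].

⌊-14/41⌋ = -1, remainder 27
⌊41/27⌋ = 1, remainder 14
⌊27/14⌋ = 1, remainder 13
⌊14/13⌋ = 1, remainder 1
⌊13/1⌋ = 13, remainder 0

[-1; 1, 1, 1, 13]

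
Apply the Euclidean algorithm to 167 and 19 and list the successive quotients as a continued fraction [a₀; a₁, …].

[8; 1, 3, 1, 3]

Run the Euclidean algorithm, recording each quotient:
167 ÷ 19 → quotient 8, remainder 15
19 ÷ 15 → quotient 1, remainder 4
15 ÷ 4 → quotient 3, remainder 3
4 ÷ 3 → quotient 1, remainder 1
3 ÷ 1 → quotient 3, remainder 0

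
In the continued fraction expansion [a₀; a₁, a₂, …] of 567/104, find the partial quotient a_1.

⌊567/104⌋ = 5, remainder 47
⌊104/47⌋ = 2, remainder 10

2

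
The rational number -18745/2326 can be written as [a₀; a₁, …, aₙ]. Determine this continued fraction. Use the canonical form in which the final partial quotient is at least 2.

-18745 ÷ 2326 → quotient -9, remainder 2189
2326 ÷ 2189 → quotient 1, remainder 137
2189 ÷ 137 → quotient 15, remainder 134
137 ÷ 134 → quotient 1, remainder 3
134 ÷ 3 → quotient 44, remainder 2
3 ÷ 2 → quotient 1, remainder 1
2 ÷ 1 → quotient 2, remainder 0

[-9; 1, 15, 1, 44, 1, 2]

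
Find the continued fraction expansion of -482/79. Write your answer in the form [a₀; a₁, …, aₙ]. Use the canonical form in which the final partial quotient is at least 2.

[-7; 1, 8, 1, 7]

-482 = -7·79 + 71, so a_0 = -7
79 = 1·71 + 8, so a_1 = 1
71 = 8·8 + 7, so a_2 = 8
8 = 1·7 + 1, so a_3 = 1
7 = 7·1 + 0, so a_4 = 7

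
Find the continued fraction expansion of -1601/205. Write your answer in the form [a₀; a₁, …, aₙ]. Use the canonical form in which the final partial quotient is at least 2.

[-8; 5, 3, 1, 9]

⌊-1601/205⌋ = -8, remainder 39
⌊205/39⌋ = 5, remainder 10
⌊39/10⌋ = 3, remainder 9
⌊10/9⌋ = 1, remainder 1
⌊9/1⌋ = 9, remainder 0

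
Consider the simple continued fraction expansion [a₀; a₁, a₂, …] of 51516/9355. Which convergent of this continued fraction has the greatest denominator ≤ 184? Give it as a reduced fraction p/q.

a_0 = 5: 5/1  (≤ bound)
a_1 = 1: 6/1  (≤ bound)
a_2 = 1: 11/2  (≤ bound)
a_3 = 36: 402/73  (≤ bound)
a_4 = 3: 1217/221  (> 184, stop)

402/73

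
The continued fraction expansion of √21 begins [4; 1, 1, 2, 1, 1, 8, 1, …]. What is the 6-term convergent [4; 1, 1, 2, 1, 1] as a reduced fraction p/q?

Start with 1.
1 + 1/(1/1) = 1 + 1/1 = 2/1
2 + 1/(2/1) = 2 + 1/2 = 5/2
1 + 1/(5/2) = 1 + 2/5 = 7/5
1 + 1/(7/5) = 1 + 5/7 = 12/7
4 + 1/(12/7) = 4 + 7/12 = 55/12

55/12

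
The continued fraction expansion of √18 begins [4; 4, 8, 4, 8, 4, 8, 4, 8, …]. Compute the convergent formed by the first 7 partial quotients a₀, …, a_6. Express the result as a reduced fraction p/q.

Collapse the nested fraction from the inside out:
Start with 8.
4 + 1/(8/1) = 4 + 1/8 = 33/8
8 + 1/(33/8) = 8 + 8/33 = 272/33
4 + 1/(272/33) = 4 + 33/272 = 1121/272
8 + 1/(1121/272) = 8 + 272/1121 = 9240/1121
4 + 1/(9240/1121) = 4 + 1121/9240 = 38081/9240
4 + 1/(38081/9240) = 4 + 9240/38081 = 161564/38081

161564/38081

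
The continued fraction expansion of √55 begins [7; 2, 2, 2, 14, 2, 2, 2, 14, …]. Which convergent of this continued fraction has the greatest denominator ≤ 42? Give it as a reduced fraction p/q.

89/12

a_0 = 7: 7/1  (≤ bound)
a_1 = 2: 15/2  (≤ bound)
a_2 = 2: 37/5  (≤ bound)
a_3 = 2: 89/12  (≤ bound)
a_4 = 14: 1283/173  (> 42, stop)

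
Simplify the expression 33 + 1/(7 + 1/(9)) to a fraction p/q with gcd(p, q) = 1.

Build up convergents one term at a time:
a_0 = 33: 33/1
a_1 = 7: 232/7
a_2 = 9: 2121/64

2121/64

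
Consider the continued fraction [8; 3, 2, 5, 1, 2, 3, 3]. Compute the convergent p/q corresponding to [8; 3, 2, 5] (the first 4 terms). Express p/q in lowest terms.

Start with 5.
2 + 1/(5/1) = 2 + 1/5 = 11/5
3 + 1/(11/5) = 3 + 5/11 = 38/11
8 + 1/(38/11) = 8 + 11/38 = 315/38

315/38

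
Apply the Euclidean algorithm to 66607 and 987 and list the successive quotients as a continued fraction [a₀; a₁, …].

66607 = 67·987 + 478, so a_0 = 67
987 = 2·478 + 31, so a_1 = 2
478 = 15·31 + 13, so a_2 = 15
31 = 2·13 + 5, so a_3 = 2
13 = 2·5 + 3, so a_4 = 2
5 = 1·3 + 2, so a_5 = 1
3 = 1·2 + 1, so a_6 = 1
2 = 2·1 + 0, so a_7 = 2

[67; 2, 15, 2, 2, 1, 1, 2]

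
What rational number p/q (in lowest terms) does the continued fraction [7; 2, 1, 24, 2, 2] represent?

2759/376

Work from the innermost term outward:
Start with 2.
2 + 1/(2/1) = 2 + 1/2 = 5/2
24 + 1/(5/2) = 24 + 2/5 = 122/5
1 + 1/(122/5) = 1 + 5/122 = 127/122
2 + 1/(127/122) = 2 + 122/127 = 376/127
7 + 1/(376/127) = 7 + 127/376 = 2759/376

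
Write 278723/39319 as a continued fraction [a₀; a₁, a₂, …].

[7; 11, 3, 1, 3, 9, 25]

278723 ÷ 39319 → quotient 7, remainder 3490
39319 ÷ 3490 → quotient 11, remainder 929
3490 ÷ 929 → quotient 3, remainder 703
929 ÷ 703 → quotient 1, remainder 226
703 ÷ 226 → quotient 3, remainder 25
226 ÷ 25 → quotient 9, remainder 1
25 ÷ 1 → quotient 25, remainder 0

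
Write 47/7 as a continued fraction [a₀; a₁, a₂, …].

[6; 1, 2, 2]

Repeatedly divide and take the remainder:
⌊47/7⌋ = 6, remainder 5
⌊7/5⌋ = 1, remainder 2
⌊5/2⌋ = 2, remainder 1
⌊2/1⌋ = 2, remainder 0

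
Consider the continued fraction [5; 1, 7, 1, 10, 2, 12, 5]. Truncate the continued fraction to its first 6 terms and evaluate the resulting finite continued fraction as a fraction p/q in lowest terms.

a_0 = 5: 5/1
a_1 = 1: 6/1
a_2 = 7: 47/8
a_3 = 1: 53/9
a_4 = 10: 577/98
a_5 = 2: 1207/205

1207/205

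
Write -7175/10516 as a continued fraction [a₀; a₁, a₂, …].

[-1; 3, 6, 1, 3, 2, 13, 4]

Repeatedly divide and take the remainder:
⌊-7175/10516⌋ = -1, remainder 3341
⌊10516/3341⌋ = 3, remainder 493
⌊3341/493⌋ = 6, remainder 383
⌊493/383⌋ = 1, remainder 110
⌊383/110⌋ = 3, remainder 53
⌊110/53⌋ = 2, remainder 4
⌊53/4⌋ = 13, remainder 1
⌊4/1⌋ = 4, remainder 0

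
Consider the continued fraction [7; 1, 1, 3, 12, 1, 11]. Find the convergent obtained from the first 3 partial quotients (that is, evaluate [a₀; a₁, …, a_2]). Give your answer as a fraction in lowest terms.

a_0 = 7: 7/1
a_1 = 1: 8/1
a_2 = 1: 15/2

15/2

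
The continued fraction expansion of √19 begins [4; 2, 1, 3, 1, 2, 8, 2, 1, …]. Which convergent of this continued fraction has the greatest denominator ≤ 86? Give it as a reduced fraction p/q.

170/39

a_0 = 4: 4/1  (≤ bound)
a_1 = 2: 9/2  (≤ bound)
a_2 = 1: 13/3  (≤ bound)
a_3 = 3: 48/11  (≤ bound)
a_4 = 1: 61/14  (≤ bound)
a_5 = 2: 170/39  (≤ bound)
a_6 = 8: 1421/326  (> 86, stop)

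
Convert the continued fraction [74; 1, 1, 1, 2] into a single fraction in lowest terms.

597/8

Start with 2.
1 + 1/(2/1) = 1 + 1/2 = 3/2
1 + 1/(3/2) = 1 + 2/3 = 5/3
1 + 1/(5/3) = 1 + 3/5 = 8/5
74 + 1/(8/5) = 74 + 5/8 = 597/8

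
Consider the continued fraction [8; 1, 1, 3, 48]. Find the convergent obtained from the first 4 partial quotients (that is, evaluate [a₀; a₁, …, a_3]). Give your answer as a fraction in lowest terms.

60/7

Collapse the nested fraction from the inside out:
Start with 3.
1 + 1/(3/1) = 1 + 1/3 = 4/3
1 + 1/(4/3) = 1 + 3/4 = 7/4
8 + 1/(7/4) = 8 + 4/7 = 60/7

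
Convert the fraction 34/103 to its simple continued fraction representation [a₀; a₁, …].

34 = 0·103 + 34, so a_0 = 0
103 = 3·34 + 1, so a_1 = 3
34 = 34·1 + 0, so a_2 = 34

[0; 3, 34]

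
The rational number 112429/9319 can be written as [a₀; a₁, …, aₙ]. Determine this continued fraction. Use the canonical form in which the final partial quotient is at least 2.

Apply division with remainder until the remainder is 0:
112429 = 12·9319 + 601, so a_0 = 12
9319 = 15·601 + 304, so a_1 = 15
601 = 1·304 + 297, so a_2 = 1
304 = 1·297 + 7, so a_3 = 1
297 = 42·7 + 3, so a_4 = 42
7 = 2·3 + 1, so a_5 = 2
3 = 3·1 + 0, so a_6 = 3

[12; 15, 1, 1, 42, 2, 3]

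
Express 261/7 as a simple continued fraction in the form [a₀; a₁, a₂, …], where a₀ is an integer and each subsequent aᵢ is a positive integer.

[37; 3, 2]

Repeatedly divide and take the remainder:
261 = 37·7 + 2, so a_0 = 37
7 = 3·2 + 1, so a_1 = 3
2 = 2·1 + 0, so a_2 = 2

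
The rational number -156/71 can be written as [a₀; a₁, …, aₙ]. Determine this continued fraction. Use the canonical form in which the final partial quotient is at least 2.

Apply division with remainder until the remainder is 0:
-156 ÷ 71 → quotient -3, remainder 57
71 ÷ 57 → quotient 1, remainder 14
57 ÷ 14 → quotient 4, remainder 1
14 ÷ 1 → quotient 14, remainder 0

[-3; 1, 4, 14]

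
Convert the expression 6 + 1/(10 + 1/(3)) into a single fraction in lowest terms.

189/31

Start with 3.
10 + 1/(3/1) = 10 + 1/3 = 31/3
6 + 1/(31/3) = 6 + 3/31 = 189/31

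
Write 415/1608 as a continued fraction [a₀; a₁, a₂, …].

415 = 0·1608 + 415, so a_0 = 0
1608 = 3·415 + 363, so a_1 = 3
415 = 1·363 + 52, so a_2 = 1
363 = 6·52 + 51, so a_3 = 6
52 = 1·51 + 1, so a_4 = 1
51 = 51·1 + 0, so a_5 = 51

[0; 3, 1, 6, 1, 51]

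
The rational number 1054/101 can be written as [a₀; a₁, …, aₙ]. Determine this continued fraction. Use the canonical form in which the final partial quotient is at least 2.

[10; 2, 3, 2, 1, 1, 2]

1054 ÷ 101 → quotient 10, remainder 44
101 ÷ 44 → quotient 2, remainder 13
44 ÷ 13 → quotient 3, remainder 5
13 ÷ 5 → quotient 2, remainder 3
5 ÷ 3 → quotient 1, remainder 2
3 ÷ 2 → quotient 1, remainder 1
2 ÷ 1 → quotient 2, remainder 0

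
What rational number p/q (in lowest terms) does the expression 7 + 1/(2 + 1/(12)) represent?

187/25

a_0 = 7: 7/1
a_1 = 2: 15/2
a_2 = 12: 187/25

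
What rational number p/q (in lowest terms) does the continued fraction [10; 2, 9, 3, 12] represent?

a_0 = 10: 10/1
a_1 = 2: 21/2
a_2 = 9: 199/19
a_3 = 3: 618/59
a_4 = 12: 7615/727

7615/727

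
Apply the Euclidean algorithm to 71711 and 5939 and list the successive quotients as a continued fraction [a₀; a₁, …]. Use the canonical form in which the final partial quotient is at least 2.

[12; 13, 2, 2, 5, 1, 13]

71711 ÷ 5939 → quotient 12, remainder 443
5939 ÷ 443 → quotient 13, remainder 180
443 ÷ 180 → quotient 2, remainder 83
180 ÷ 83 → quotient 2, remainder 14
83 ÷ 14 → quotient 5, remainder 13
14 ÷ 13 → quotient 1, remainder 1
13 ÷ 1 → quotient 13, remainder 0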